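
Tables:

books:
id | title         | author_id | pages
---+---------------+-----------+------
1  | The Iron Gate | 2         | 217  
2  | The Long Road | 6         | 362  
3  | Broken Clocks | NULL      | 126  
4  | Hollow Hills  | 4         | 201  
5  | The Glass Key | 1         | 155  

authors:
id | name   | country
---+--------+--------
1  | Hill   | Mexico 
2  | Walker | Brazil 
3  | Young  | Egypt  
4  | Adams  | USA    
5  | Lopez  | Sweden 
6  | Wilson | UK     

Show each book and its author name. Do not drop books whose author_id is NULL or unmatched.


LEFT JOIN keeps every row from books (the left table); where author_id has no match in authors, the author columns become NULL. Walk through each book:
  - book 1 (The Iron Gate): author_id=2 -> matches Walker
  - book 2 (The Long Road): author_id=6 -> matches Wilson
  - book 3 (Broken Clocks): author_id=NULL, no match -> kept with NULL
  - book 4 (Hollow Hills): author_id=4 -> matches Adams
  - book 5 (The Glass Key): author_id=1 -> matches Hill
All 5 rows appear; 1 has NULL author.

SQL:
SELECT a.title, b.name AS author
FROM books a
LEFT JOIN authors b ON a.author_id = b.id

Result:
title         | author
--------------+-------
The Iron Gate | Walker
The Long Road | Wilson
Broken Clocks | NULL  
Hollow Hills  | Adams 
The Glass Key | Hill  


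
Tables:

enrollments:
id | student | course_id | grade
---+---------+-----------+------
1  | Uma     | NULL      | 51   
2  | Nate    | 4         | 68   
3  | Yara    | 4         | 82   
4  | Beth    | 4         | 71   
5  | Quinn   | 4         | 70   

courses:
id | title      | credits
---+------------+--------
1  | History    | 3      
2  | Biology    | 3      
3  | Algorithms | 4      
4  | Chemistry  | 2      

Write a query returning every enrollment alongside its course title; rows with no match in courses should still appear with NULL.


LEFT JOIN keeps every row from enrollments (the left table); where course_id has no match in courses, the course columns become NULL. Walk through each enrollment:
  - enrollment 1 (Uma): course_id=NULL, no match -> kept with NULL
  - enrollment 2 (Nate): course_id=4 -> matches Chemistry
  - enrollment 3 (Yara): course_id=4 -> matches Chemistry
  - enrollment 4 (Beth): course_id=4 -> matches Chemistry
  - enrollment 5 (Quinn): course_id=4 -> matches Chemistry
All 5 rows appear; 1 has NULL course.

SQL:
SELECT a.student, b.title AS course
FROM enrollments a
LEFT JOIN courses b ON a.course_id = b.id

Result:
student | course   
--------+----------
Uma     | NULL     
Nate    | Chemistry
Yara    | Chemistry
Beth    | Chemistry
Quinn   | Chemistry


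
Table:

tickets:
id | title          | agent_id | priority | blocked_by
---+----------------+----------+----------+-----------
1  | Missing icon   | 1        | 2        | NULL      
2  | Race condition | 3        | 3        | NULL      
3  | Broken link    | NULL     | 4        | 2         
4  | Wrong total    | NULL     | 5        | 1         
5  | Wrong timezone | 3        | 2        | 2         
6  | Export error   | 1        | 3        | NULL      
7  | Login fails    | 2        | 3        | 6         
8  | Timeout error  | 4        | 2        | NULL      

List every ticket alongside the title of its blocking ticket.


This is a self-join: tickets is joined to a second copy of itself, matching each row's blocked_by to another row's id. Use LEFT JOIN so rows with blocked_by=NULL are kept.
  - ticket 1 (Missing icon): blocked_by=NULL -> NULL
  - ticket 2 (Race condition): blocked_by=NULL -> NULL
  - ticket 3 (Broken link): blocked_by=2 -> Race condition
  - ticket 4 (Wrong total): blocked_by=1 -> Missing icon
  - ticket 5 (Wrong timezone): blocked_by=2 -> Race condition
  - ticket 6 (Export error): blocked_by=NULL -> NULL
  - ticket 7 (Login fails): blocked_by=6 -> Export error
  - ticket 8 (Timeout error): blocked_by=NULL -> NULL

SQL:
SELECT a.title AS item, b.title AS blocked_by
FROM tickets a
LEFT JOIN tickets b ON a.blocked_by = b.id

Result:
item           | blocked_by    
---------------+---------------
Missing icon   | NULL          
Race condition | NULL          
Broken link    | Race condition
Wrong total    | Missing icon  
Wrong timezone | Race condition
Export error   | NULL          
Login fails    | Export error  
Timeout error  | NULL          


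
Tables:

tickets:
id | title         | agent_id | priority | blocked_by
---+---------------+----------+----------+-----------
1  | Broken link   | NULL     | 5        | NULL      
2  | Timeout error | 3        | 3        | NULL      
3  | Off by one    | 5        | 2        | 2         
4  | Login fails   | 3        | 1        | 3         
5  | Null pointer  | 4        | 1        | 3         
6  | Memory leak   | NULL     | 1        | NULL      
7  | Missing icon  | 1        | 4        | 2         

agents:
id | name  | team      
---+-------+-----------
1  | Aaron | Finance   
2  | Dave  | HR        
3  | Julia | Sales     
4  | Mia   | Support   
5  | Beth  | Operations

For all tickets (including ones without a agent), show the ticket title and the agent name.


LEFT JOIN keeps every row from tickets (the left table); where agent_id has no match in agents, the agent columns become NULL. Walk through each ticket:
  - ticket 1 (Broken link): agent_id=NULL, no match -> kept with NULL
  - ticket 2 (Timeout error): agent_id=3 -> matches Julia
  - ticket 3 (Off by one): agent_id=5 -> matches Beth
  - ticket 4 (Login fails): agent_id=3 -> matches Julia
  - ticket 5 (Null pointer): agent_id=4 -> matches Mia
  - ticket 6 (Memory leak): agent_id=NULL, no match -> kept with NULL
  - ticket 7 (Missing icon): agent_id=1 -> matches Aaron
All 7 rows appear; 2 have NULL agent.

SQL:
SELECT a.title, b.name AS agent
FROM tickets a
LEFT JOIN agents b ON a.agent_id = b.id

Result:
title         | agent
--------------+------
Broken link   | NULL 
Timeout error | Julia
Off by one    | Beth 
Login fails   | Julia
Null pointer  | Mia  
Memory leak   | NULL 
Missing icon  | Aaron


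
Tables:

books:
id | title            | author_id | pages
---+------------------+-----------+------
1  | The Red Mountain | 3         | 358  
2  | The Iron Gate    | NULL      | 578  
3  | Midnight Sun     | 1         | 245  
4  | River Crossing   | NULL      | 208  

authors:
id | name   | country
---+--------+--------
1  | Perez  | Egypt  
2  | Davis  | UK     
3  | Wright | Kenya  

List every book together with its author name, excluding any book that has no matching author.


INNER JOIN keeps only books rows whose author_id matches an id in authors. Walk through each book:
  - book 1 (The Red Mountain): author_id=3 -> matches Wright
  - book 2 (The Iron Gate): author_id=NULL, no match -> dropped
  - book 3 (Midnight Sun): author_id=1 -> matches Perez
  - book 4 (River Crossing): author_id=NULL, no match -> dropped
So 2 of 4 rows are dropped.

SQL:
SELECT a.title, b.name AS author
FROM books a
INNER JOIN authors b ON a.author_id = b.id

Result:
title            | author
-----------------+-------
The Red Mountain | Wright
Midnight Sun     | Perez 


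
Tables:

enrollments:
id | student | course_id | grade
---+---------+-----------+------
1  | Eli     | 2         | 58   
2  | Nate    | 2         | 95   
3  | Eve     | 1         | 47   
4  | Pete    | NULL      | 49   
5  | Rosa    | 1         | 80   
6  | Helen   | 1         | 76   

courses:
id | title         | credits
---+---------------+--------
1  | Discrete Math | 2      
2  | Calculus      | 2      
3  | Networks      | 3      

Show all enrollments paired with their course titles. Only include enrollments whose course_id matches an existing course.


INNER JOIN keeps only enrollments rows whose course_id matches an id in courses. Walk through each enrollment:
  - enrollment 1 (Eli): course_id=2 -> matches Calculus
  - enrollment 2 (Nate): course_id=2 -> matches Calculus
  - enrollment 3 (Eve): course_id=1 -> matches Discrete Math
  - enrollment 4 (Pete): course_id=NULL, no match -> dropped
  - enrollment 5 (Rosa): course_id=1 -> matches Discrete Math
  - enrollment 6 (Helen): course_id=1 -> matches Discrete Math
So 1 of 6 rows is dropped.

SQL:
SELECT a.student, b.title AS course
FROM enrollments a
INNER JOIN courses b ON a.course_id = b.id

Result:
student | course       
--------+--------------
Eli     | Calculus     
Nate    | Calculus     
Eve     | Discrete Math
Rosa    | Discrete Math
Helen   | Discrete Math


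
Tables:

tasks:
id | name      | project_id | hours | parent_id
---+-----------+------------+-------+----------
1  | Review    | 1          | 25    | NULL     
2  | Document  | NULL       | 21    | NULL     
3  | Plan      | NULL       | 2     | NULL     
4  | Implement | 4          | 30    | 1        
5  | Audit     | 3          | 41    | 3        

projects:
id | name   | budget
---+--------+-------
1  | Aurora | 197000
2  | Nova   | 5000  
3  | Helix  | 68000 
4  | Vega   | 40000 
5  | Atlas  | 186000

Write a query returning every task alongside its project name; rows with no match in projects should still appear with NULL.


LEFT JOIN keeps every row from tasks (the left table); where project_id has no match in projects, the project columns become NULL. Walk through each task:
  - task 1 (Review): project_id=1 -> matches Aurora
  - task 2 (Document): project_id=NULL, no match -> kept with NULL
  - task 3 (Plan): project_id=NULL, no match -> kept with NULL
  - task 4 (Implement): project_id=4 -> matches Vega
  - task 5 (Audit): project_id=3 -> matches Helix
All 5 rows appear; 2 have NULL project.

SQL:
SELECT a.name, b.name AS project
FROM tasks a
LEFT JOIN projects b ON a.project_id = b.id

Result:
name      | project
----------+--------
Review    | Aurora 
Document  | NULL   
Plan      | NULL   
Implement | Vega   
Audit     | Helix  


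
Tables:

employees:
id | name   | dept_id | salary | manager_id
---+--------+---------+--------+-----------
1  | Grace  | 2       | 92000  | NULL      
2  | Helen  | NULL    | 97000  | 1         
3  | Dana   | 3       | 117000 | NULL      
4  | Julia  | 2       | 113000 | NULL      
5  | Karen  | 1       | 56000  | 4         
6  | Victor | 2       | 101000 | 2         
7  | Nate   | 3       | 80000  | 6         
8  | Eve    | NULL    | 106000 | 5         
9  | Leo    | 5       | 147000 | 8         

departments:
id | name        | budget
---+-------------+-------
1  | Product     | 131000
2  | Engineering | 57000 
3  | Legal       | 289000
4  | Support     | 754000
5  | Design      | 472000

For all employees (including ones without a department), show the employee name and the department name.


LEFT JOIN keeps every row from employees (the left table); where dept_id has no match in departments, the department columns become NULL. Walk through each employee:
  - employee 1 (Grace): dept_id=2 -> matches Engineering
  - employee 2 (Helen): dept_id=NULL, no match -> kept with NULL
  - employee 3 (Dana): dept_id=3 -> matches Legal
  - employee 4 (Julia): dept_id=2 -> matches Engineering
  - employee 5 (Karen): dept_id=1 -> matches Product
  - employee 6 (Victor): dept_id=2 -> matches Engineering
  - employee 7 (Nate): dept_id=3 -> matches Legal
  - employee 8 (Eve): dept_id=NULL, no match -> kept with NULL
  - employee 9 (Leo): dept_id=5 -> matches Design
All 9 rows appear; 2 have NULL department.

SQL:
SELECT a.name, b.name AS department
FROM employees a
LEFT JOIN departments b ON a.dept_id = b.id

Result:
name   | department 
-------+------------
Grace  | Engineering
Helen  | NULL       
Dana   | Legal      
Julia  | Engineering
Karen  | Product    
Victor | Engineering
Nate   | Legal      
Eve    | NULL       
Leo    | Design     


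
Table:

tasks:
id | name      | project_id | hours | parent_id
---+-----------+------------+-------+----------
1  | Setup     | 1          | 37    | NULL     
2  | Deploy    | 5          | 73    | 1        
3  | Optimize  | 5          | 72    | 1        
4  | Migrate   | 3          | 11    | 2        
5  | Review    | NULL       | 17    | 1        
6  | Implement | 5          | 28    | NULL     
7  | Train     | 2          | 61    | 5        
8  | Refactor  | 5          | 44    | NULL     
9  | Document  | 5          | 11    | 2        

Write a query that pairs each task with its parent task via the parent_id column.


This is a self-join: tasks is joined to a second copy of itself, matching each row's parent_id to another row's id. Use LEFT JOIN so rows with parent_id=NULL are kept.
  - task 1 (Setup): parent_id=NULL -> NULL
  - task 2 (Deploy): parent_id=1 -> Setup
  - task 3 (Optimize): parent_id=1 -> Setup
  - task 4 (Migrate): parent_id=2 -> Deploy
  - task 5 (Review): parent_id=1 -> Setup
  - task 6 (Implement): parent_id=NULL -> NULL
  - task 7 (Train): parent_id=5 -> Review
  - task 8 (Refactor): parent_id=NULL -> NULL
  - task 9 (Document): parent_id=2 -> Deploy

SQL:
SELECT a.name AS item, b.name AS parent
FROM tasks a
LEFT JOIN tasks b ON a.parent_id = b.id

Result:
item      | parent
----------+-------
Setup     | NULL  
Deploy    | Setup 
Optimize  | Setup 
Migrate   | Deploy
Review    | Setup 
Implement | NULL  
Train     | Review
Refactor  | NULL  
Document  | Deploy


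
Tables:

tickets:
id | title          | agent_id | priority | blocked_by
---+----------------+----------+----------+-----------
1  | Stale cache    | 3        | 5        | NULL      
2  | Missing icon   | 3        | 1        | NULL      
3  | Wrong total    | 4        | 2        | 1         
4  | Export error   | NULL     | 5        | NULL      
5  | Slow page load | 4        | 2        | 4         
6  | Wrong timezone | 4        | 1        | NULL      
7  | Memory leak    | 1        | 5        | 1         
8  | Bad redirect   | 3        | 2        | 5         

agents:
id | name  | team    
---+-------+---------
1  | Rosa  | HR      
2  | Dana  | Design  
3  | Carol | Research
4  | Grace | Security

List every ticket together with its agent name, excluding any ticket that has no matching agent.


INNER JOIN keeps only tickets rows whose agent_id matches an id in agents. Walk through each ticket:
  - ticket 1 (Stale cache): agent_id=3 -> matches Carol
  - ticket 2 (Missing icon): agent_id=3 -> matches Carol
  - ticket 3 (Wrong total): agent_id=4 -> matches Grace
  - ticket 4 (Export error): agent_id=NULL, no match -> dropped
  - ticket 5 (Slow page load): agent_id=4 -> matches Grace
  - ticket 6 (Wrong timezone): agent_id=4 -> matches Grace
  - ticket 7 (Memory leak): agent_id=1 -> matches Rosa
  - ticket 8 (Bad redirect): agent_id=3 -> matches Carol
So 1 of 8 rows is dropped.

SQL:
SELECT a.title, b.name AS agent
FROM tickets a
INNER JOIN agents b ON a.agent_id = b.id

Result:
title          | agent
---------------+------
Stale cache    | Carol
Missing icon   | Carol
Wrong total    | Grace
Slow page load | Grace
Wrong timezone | Grace
Memory leak    | Rosa 
Bad redirect   | Carol


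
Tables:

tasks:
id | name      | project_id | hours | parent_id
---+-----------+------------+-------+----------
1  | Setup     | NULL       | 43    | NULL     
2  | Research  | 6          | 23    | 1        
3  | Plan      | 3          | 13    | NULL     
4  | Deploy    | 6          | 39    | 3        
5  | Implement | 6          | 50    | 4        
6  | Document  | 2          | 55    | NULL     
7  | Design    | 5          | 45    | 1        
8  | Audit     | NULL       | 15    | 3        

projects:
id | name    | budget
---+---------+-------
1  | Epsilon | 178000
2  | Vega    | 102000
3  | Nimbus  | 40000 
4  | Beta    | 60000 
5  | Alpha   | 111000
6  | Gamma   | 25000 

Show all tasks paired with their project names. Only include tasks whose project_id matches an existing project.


INNER JOIN keeps only tasks rows whose project_id matches an id in projects. Walk through each task:
  - task 1 (Setup): project_id=NULL, no match -> dropped
  - task 2 (Research): project_id=6 -> matches Gamma
  - task 3 (Plan): project_id=3 -> matches Nimbus
  - task 4 (Deploy): project_id=6 -> matches Gamma
  - task 5 (Implement): project_id=6 -> matches Gamma
  - task 6 (Document): project_id=2 -> matches Vega
  - task 7 (Design): project_id=5 -> matches Alpha
  - task 8 (Audit): project_id=NULL, no match -> dropped
So 2 of 8 rows are dropped.

SQL:
SELECT a.name, b.name AS project
FROM tasks a
INNER JOIN projects b ON a.project_id = b.id

Result:
name      | project
----------+--------
Research  | Gamma  
Plan      | Nimbus 
Deploy    | Gamma  
Implement | Gamma  
Document  | Vega   
Design    | Alpha  


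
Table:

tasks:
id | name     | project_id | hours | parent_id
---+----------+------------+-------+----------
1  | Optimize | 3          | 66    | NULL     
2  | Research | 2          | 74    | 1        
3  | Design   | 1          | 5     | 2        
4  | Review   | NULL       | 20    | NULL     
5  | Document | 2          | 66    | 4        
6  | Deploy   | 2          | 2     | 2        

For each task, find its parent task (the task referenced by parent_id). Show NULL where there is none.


This is a self-join: tasks is joined to a second copy of itself, matching each row's parent_id to another row's id. Use LEFT JOIN so rows with parent_id=NULL are kept.
  - task 1 (Optimize): parent_id=NULL -> NULL
  - task 2 (Research): parent_id=1 -> Optimize
  - task 3 (Design): parent_id=2 -> Research
  - task 4 (Review): parent_id=NULL -> NULL
  - task 5 (Document): parent_id=4 -> Review
  - task 6 (Deploy): parent_id=2 -> Research

SQL:
SELECT a.name AS item, b.name AS parent
FROM tasks a
LEFT JOIN tasks b ON a.parent_id = b.id

Result:
item     | parent  
---------+---------
Optimize | NULL    
Research | Optimize
Design   | Research
Review   | NULL    
Document | Review  
Deploy   | Research


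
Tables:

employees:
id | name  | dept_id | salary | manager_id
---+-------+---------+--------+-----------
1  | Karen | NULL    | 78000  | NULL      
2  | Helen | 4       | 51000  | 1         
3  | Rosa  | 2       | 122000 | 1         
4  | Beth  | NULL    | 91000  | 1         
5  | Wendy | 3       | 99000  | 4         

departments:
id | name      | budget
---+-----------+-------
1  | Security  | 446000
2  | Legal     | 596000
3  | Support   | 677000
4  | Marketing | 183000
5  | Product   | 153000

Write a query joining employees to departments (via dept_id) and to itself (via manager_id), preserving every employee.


Two LEFT JOINs from the same base table employees: one to departments via dept_id, one to employees itself via manager_id. Both are LEFT so every employee is preserved.
Match against departments:
  - employee 1 (Karen): dept_id=NULL, no match -> kept with NULL
  - employee 2 (Helen): dept_id=4 -> matches Marketing
  - employee 3 (Rosa): dept_id=2 -> matches Legal
  - employee 4 (Beth): dept_id=NULL, no match -> kept with NULL
  - employee 5 (Wendy): dept_id=3 -> matches Support
Match against employees (self):
  - employee 1 (Karen): manager_id=NULL -> NULL
  - employee 2 (Helen): manager_id=1 -> Karen
  - employee 3 (Rosa): manager_id=1 -> Karen
  - employee 4 (Beth): manager_id=1 -> Karen
  - employee 5 (Wendy): manager_id=4 -> Beth

SQL:
SELECT a.name, b.name AS department, c.name AS manager
FROM employees a
LEFT JOIN departments b ON a.dept_id = b.id
LEFT JOIN employees c ON a.manager_id = c.id

Result:
name  | department | manager
------+------------+--------
Karen | NULL       | NULL   
Helen | Marketing  | Karen  
Rosa  | Legal      | Karen  
Beth  | NULL       | Karen  
Wendy | Support    | Beth   


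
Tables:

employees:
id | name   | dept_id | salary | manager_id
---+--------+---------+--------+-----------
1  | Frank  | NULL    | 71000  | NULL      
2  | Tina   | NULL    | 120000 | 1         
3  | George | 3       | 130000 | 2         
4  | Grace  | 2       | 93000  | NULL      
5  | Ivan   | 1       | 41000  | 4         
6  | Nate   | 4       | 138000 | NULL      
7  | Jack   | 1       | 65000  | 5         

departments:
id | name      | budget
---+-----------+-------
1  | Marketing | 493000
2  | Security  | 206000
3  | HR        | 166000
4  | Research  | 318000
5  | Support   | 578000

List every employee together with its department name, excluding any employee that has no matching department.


INNER JOIN keeps only employees rows whose dept_id matches an id in departments. Walk through each employee:
  - employee 1 (Frank): dept_id=NULL, no match -> dropped
  - employee 2 (Tina): dept_id=NULL, no match -> dropped
  - employee 3 (George): dept_id=3 -> matches HR
  - employee 4 (Grace): dept_id=2 -> matches Security
  - employee 5 (Ivan): dept_id=1 -> matches Marketing
  - employee 6 (Nate): dept_id=4 -> matches Research
  - employee 7 (Jack): dept_id=1 -> matches Marketing
So 2 of 7 rows are dropped.

SQL:
SELECT a.name, b.name AS department
FROM employees a
INNER JOIN departments b ON a.dept_id = b.id

Result:
name   | department
-------+-----------
George | HR        
Grace  | Security  
Ivan   | Marketing 
Nate   | Research  
Jack   | Marketing 


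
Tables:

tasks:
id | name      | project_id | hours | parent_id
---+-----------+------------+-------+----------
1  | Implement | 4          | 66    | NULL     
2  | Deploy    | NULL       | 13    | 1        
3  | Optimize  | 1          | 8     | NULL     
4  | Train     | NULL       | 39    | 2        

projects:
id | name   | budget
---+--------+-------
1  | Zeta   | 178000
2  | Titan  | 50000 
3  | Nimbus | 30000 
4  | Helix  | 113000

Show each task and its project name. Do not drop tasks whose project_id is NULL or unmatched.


LEFT JOIN keeps every row from tasks (the left table); where project_id has no match in projects, the project columns become NULL. Walk through each task:
  - task 1 (Implement): project_id=4 -> matches Helix
  - task 2 (Deploy): project_id=NULL, no match -> kept with NULL
  - task 3 (Optimize): project_id=1 -> matches Zeta
  - task 4 (Train): project_id=NULL, no match -> kept with NULL
All 4 rows appear; 2 have NULL project.

SQL:
SELECT a.name, b.name AS project
FROM tasks a
LEFT JOIN projects b ON a.project_id = b.id

Result:
name      | project
----------+--------
Implement | Helix  
Deploy    | NULL   
Optimize  | Zeta   
Train     | NULL   


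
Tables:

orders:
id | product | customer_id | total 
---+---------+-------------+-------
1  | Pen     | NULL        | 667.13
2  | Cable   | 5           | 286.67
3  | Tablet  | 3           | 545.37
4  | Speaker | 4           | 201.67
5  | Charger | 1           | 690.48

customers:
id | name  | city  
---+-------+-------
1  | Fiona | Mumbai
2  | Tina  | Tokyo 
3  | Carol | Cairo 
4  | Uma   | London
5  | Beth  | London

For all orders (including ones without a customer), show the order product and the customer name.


LEFT JOIN keeps every row from orders (the left table); where customer_id has no match in customers, the customer columns become NULL. Walk through each order:
  - order 1 (Pen): customer_id=NULL, no match -> kept with NULL
  - order 2 (Cable): customer_id=5 -> matches Beth
  - order 3 (Tablet): customer_id=3 -> matches Carol
  - order 4 (Speaker): customer_id=4 -> matches Uma
  - order 5 (Charger): customer_id=1 -> matches Fiona
All 5 rows appear; 1 has NULL customer.

SQL:
SELECT a.product, b.name AS customer
FROM orders a
LEFT JOIN customers b ON a.customer_id = b.id

Result:
product | customer
--------+---------
Pen     | NULL    
Cable   | Beth    
Tablet  | Carol   
Speaker | Uma     
Charger | Fiona   


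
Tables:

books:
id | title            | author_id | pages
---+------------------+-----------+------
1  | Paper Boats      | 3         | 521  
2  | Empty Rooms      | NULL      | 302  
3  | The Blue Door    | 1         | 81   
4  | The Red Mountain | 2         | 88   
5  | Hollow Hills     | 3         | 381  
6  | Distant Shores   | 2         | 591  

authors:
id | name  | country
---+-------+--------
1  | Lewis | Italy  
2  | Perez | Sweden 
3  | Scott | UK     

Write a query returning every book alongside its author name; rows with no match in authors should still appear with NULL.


LEFT JOIN keeps every row from books (the left table); where author_id has no match in authors, the author columns become NULL. Walk through each book:
  - book 1 (Paper Boats): author_id=3 -> matches Scott
  - book 2 (Empty Rooms): author_id=NULL, no match -> kept with NULL
  - book 3 (The Blue Door): author_id=1 -> matches Lewis
  - book 4 (The Red Mountain): author_id=2 -> matches Perez
  - book 5 (Hollow Hills): author_id=3 -> matches Scott
  - book 6 (Distant Shores): author_id=2 -> matches Perez
All 6 rows appear; 1 has NULL author.

SQL:
SELECT a.title, b.name AS author
FROM books a
LEFT JOIN authors b ON a.author_id = b.id

Result:
title            | author
-----------------+-------
Paper Boats      | Scott 
Empty Rooms      | NULL  
The Blue Door    | Lewis 
The Red Mountain | Perez 
Hollow Hills     | Scott 
Distant Shores   | Perez 


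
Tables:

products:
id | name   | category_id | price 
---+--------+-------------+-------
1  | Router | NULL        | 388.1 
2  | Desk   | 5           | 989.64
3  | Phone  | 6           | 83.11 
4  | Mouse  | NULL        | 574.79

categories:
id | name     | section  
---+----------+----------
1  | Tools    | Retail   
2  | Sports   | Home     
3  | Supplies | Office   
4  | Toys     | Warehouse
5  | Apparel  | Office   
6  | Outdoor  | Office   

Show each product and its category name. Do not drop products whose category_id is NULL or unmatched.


LEFT JOIN keeps every row from products (the left table); where category_id has no match in categories, the category columns become NULL. Walk through each product:
  - product 1 (Router): category_id=NULL, no match -> kept with NULL
  - product 2 (Desk): category_id=5 -> matches Apparel
  - product 3 (Phone): category_id=6 -> matches Outdoor
  - product 4 (Mouse): category_id=NULL, no match -> kept with NULL
All 4 rows appear; 2 have NULL category.

SQL:
SELECT a.name, b.name AS category
FROM products a
LEFT JOIN categories b ON a.category_id = b.id

Result:
name   | category
-------+---------
Router | NULL    
Desk   | Apparel 
Phone  | Outdoor 
Mouse  | NULL    


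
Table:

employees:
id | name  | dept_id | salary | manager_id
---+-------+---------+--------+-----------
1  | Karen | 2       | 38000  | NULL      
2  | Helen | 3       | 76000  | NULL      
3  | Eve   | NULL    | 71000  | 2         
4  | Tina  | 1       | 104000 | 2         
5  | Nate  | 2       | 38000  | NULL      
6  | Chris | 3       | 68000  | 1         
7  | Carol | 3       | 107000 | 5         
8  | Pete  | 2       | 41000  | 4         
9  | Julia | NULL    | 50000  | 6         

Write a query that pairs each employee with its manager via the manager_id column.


This is a self-join: employees is joined to a second copy of itself, matching each row's manager_id to another row's id. Use LEFT JOIN so rows with manager_id=NULL are kept.
  - employee 1 (Karen): manager_id=NULL -> NULL
  - employee 2 (Helen): manager_id=NULL -> NULL
  - employee 3 (Eve): manager_id=2 -> Helen
  - employee 4 (Tina): manager_id=2 -> Helen
  - employee 5 (Nate): manager_id=NULL -> NULL
  - employee 6 (Chris): manager_id=1 -> Karen
  - employee 7 (Carol): manager_id=5 -> Nate
  - employee 8 (Pete): manager_id=4 -> Tina
  - employee 9 (Julia): manager_id=6 -> Chris

SQL:
SELECT a.name AS item, b.name AS manager
FROM employees a
LEFT JOIN employees b ON a.manager_id = b.id

Result:
item  | manager
------+--------
Karen | NULL   
Helen | NULL   
Eve   | Helen  
Tina  | Helen  
Nate  | NULL   
Chris | Karen  
Carol | Nate   
Pete  | Tina   
Julia | Chris  


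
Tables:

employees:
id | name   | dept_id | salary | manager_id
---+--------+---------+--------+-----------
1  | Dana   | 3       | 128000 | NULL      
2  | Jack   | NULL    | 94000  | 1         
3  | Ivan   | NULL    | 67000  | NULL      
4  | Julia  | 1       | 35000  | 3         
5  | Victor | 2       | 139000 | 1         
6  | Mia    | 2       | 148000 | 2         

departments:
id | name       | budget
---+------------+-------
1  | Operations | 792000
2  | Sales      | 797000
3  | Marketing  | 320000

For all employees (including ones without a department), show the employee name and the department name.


LEFT JOIN keeps every row from employees (the left table); where dept_id has no match in departments, the department columns become NULL. Walk through each employee:
  - employee 1 (Dana): dept_id=3 -> matches Marketing
  - employee 2 (Jack): dept_id=NULL, no match -> kept with NULL
  - employee 3 (Ivan): dept_id=NULL, no match -> kept with NULL
  - employee 4 (Julia): dept_id=1 -> matches Operations
  - employee 5 (Victor): dept_id=2 -> matches Sales
  - employee 6 (Mia): dept_id=2 -> matches Sales
All 6 rows appear; 2 have NULL department.

SQL:
SELECT a.name, b.name AS department
FROM employees a
LEFT JOIN departments b ON a.dept_id = b.id

Result:
name   | department
-------+-----------
Dana   | Marketing 
Jack   | NULL      
Ivan   | NULL      
Julia  | Operations
Victor | Sales     
Mia    | Sales     


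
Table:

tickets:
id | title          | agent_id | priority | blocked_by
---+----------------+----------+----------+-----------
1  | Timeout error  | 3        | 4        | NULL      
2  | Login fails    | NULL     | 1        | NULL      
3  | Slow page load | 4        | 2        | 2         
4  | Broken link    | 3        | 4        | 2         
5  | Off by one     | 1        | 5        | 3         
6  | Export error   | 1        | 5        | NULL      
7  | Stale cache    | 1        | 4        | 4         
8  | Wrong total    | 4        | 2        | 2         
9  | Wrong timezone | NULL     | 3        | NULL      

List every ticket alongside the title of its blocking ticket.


This is a self-join: tickets is joined to a second copy of itself, matching each row's blocked_by to another row's id. Use LEFT JOIN so rows with blocked_by=NULL are kept.
  - ticket 1 (Timeout error): blocked_by=NULL -> NULL
  - ticket 2 (Login fails): blocked_by=NULL -> NULL
  - ticket 3 (Slow page load): blocked_by=2 -> Login fails
  - ticket 4 (Broken link): blocked_by=2 -> Login fails
  - ticket 5 (Off by one): blocked_by=3 -> Slow page load
  - ticket 6 (Export error): blocked_by=NULL -> NULL
  - ticket 7 (Stale cache): blocked_by=4 -> Broken link
  - ticket 8 (Wrong total): blocked_by=2 -> Login fails
  - ticket 9 (Wrong timezone): blocked_by=NULL -> NULL

SQL:
SELECT a.title AS item, b.title AS blocked_by
FROM tickets a
LEFT JOIN tickets b ON a.blocked_by = b.id

Result:
item           | blocked_by    
---------------+---------------
Timeout error  | NULL          
Login fails    | NULL          
Slow page load | Login fails   
Broken link    | Login fails   
Off by one     | Slow page load
Export error   | NULL          
Stale cache    | Broken link   
Wrong total    | Login fails   
Wrong timezone | NULL          


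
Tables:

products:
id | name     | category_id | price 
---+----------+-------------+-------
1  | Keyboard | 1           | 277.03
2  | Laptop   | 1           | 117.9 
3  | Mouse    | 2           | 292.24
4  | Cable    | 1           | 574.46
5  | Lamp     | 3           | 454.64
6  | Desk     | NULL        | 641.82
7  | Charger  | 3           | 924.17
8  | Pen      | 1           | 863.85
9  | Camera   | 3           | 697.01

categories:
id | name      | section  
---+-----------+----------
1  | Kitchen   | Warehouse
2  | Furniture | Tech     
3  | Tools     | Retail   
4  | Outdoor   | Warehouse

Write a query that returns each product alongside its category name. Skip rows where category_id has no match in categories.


INNER JOIN keeps only products rows whose category_id matches an id in categories. Walk through each product:
  - product 1 (Keyboard): category_id=1 -> matches Kitchen
  - product 2 (Laptop): category_id=1 -> matches Kitchen
  - product 3 (Mouse): category_id=2 -> matches Furniture
  - product 4 (Cable): category_id=1 -> matches Kitchen
  - product 5 (Lamp): category_id=3 -> matches Tools
  - product 6 (Desk): category_id=NULL, no match -> dropped
  - product 7 (Charger): category_id=3 -> matches Tools
  - product 8 (Pen): category_id=1 -> matches Kitchen
  - product 9 (Camera): category_id=3 -> matches Tools
So 1 of 9 rows is dropped.

SQL:
SELECT a.name, b.name AS category
FROM products a
INNER JOIN categories b ON a.category_id = b.id

Result:
name     | category 
---------+----------
Keyboard | Kitchen  
Laptop   | Kitchen  
Mouse    | Furniture
Cable    | Kitchen  
Lamp     | Tools    
Charger  | Tools    
Pen      | Kitchen  
Camera   | Tools    


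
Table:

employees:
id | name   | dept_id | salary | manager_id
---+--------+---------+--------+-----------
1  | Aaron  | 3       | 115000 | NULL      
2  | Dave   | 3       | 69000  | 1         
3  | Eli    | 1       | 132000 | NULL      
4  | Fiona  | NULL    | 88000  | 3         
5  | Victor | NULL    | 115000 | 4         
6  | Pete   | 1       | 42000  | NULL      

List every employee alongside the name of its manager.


This is a self-join: employees is joined to a second copy of itself, matching each row's manager_id to another row's id. Use LEFT JOIN so rows with manager_id=NULL are kept.
  - employee 1 (Aaron): manager_id=NULL -> NULL
  - employee 2 (Dave): manager_id=1 -> Aaron
  - employee 3 (Eli): manager_id=NULL -> NULL
  - employee 4 (Fiona): manager_id=3 -> Eli
  - employee 5 (Victor): manager_id=4 -> Fiona
  - employee 6 (Pete): manager_id=NULL -> NULL

SQL:
SELECT a.name AS item, b.name AS manager
FROM employees a
LEFT JOIN employees b ON a.manager_id = b.id

Result:
item   | manager
-------+--------
Aaron  | NULL   
Dave   | Aaron  
Eli    | NULL   
Fiona  | Eli    
Victor | Fiona  
Pete   | NULL   


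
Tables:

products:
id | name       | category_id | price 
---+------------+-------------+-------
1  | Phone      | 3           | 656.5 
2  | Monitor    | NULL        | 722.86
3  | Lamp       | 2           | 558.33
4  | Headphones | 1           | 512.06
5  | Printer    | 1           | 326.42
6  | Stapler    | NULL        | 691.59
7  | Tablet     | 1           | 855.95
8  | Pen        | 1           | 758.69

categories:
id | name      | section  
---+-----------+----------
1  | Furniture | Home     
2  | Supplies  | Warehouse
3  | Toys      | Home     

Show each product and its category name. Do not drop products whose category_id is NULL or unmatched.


LEFT JOIN keeps every row from products (the left table); where category_id has no match in categories, the category columns become NULL. Walk through each product:
  - product 1 (Phone): category_id=3 -> matches Toys
  - product 2 (Monitor): category_id=NULL, no match -> kept with NULL
  - product 3 (Lamp): category_id=2 -> matches Supplies
  - product 4 (Headphones): category_id=1 -> matches Furniture
  - product 5 (Printer): category_id=1 -> matches Furniture
  - product 6 (Stapler): category_id=NULL, no match -> kept with NULL
  - product 7 (Tablet): category_id=1 -> matches Furniture
  - product 8 (Pen): category_id=1 -> matches Furniture
All 8 rows appear; 2 have NULL category.

SQL:
SELECT a.name, b.name AS category
FROM products a
LEFT JOIN categories b ON a.category_id = b.id

Result:
name       | category 
-----------+----------
Phone      | Toys     
Monitor    | NULL     
Lamp       | Supplies 
Headphones | Furniture
Printer    | Furniture
Stapler    | NULL     
Tablet     | Furniture
Pen        | Furniture


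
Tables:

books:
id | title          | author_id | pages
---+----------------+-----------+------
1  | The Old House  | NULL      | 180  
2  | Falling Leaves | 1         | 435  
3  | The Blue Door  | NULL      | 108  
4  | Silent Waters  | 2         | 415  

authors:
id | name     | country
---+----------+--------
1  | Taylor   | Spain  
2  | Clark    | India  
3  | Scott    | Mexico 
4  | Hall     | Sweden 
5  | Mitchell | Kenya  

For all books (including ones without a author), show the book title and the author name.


LEFT JOIN keeps every row from books (the left table); where author_id has no match in authors, the author columns become NULL. Walk through each book:
  - book 1 (The Old House): author_id=NULL, no match -> kept with NULL
  - book 2 (Falling Leaves): author_id=1 -> matches Taylor
  - book 3 (The Blue Door): author_id=NULL, no match -> kept with NULL
  - book 4 (Silent Waters): author_id=2 -> matches Clark
All 4 rows appear; 2 have NULL author.

SQL:
SELECT a.title, b.name AS author
FROM books a
LEFT JOIN authors b ON a.author_id = b.id

Result:
title          | author
---------------+-------
The Old House  | NULL  
Falling Leaves | Taylor
The Blue Door  | NULL  
Silent Waters  | Clark 


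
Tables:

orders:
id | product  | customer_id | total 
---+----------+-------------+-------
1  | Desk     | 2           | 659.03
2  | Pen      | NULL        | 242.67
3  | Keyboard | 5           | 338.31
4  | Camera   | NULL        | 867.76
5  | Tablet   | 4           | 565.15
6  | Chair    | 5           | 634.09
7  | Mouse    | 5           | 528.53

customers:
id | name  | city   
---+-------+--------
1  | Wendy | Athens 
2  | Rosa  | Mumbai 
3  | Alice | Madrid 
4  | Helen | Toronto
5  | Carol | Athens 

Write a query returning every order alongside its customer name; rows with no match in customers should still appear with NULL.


LEFT JOIN keeps every row from orders (the left table); where customer_id has no match in customers, the customer columns become NULL. Walk through each order:
  - order 1 (Desk): customer_id=2 -> matches Rosa
  - order 2 (Pen): customer_id=NULL, no match -> kept with NULL
  - order 3 (Keyboard): customer_id=5 -> matches Carol
  - order 4 (Camera): customer_id=NULL, no match -> kept with NULL
  - order 5 (Tablet): customer_id=4 -> matches Helen
  - order 6 (Chair): customer_id=5 -> matches Carol
  - order 7 (Mouse): customer_id=5 -> matches Carol
All 7 rows appear; 2 have NULL customer.

SQL:
SELECT a.product, b.name AS customer
FROM orders a
LEFT JOIN customers b ON a.customer_id = b.id

Result:
product  | customer
---------+---------
Desk     | Rosa    
Pen      | NULL    
Keyboard | Carol   
Camera   | NULL    
Tablet   | Helen   
Chair    | Carol   
Mouse    | Carol   


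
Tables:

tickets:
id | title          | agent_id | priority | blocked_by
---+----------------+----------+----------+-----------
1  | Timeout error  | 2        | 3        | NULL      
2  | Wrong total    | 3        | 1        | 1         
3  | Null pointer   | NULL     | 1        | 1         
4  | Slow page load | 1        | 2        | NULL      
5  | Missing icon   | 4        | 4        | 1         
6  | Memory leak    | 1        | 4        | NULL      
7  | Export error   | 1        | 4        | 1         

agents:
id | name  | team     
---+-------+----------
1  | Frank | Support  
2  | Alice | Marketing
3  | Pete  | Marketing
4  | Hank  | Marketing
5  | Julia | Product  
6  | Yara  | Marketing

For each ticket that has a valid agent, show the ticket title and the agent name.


INNER JOIN keeps only tickets rows whose agent_id matches an id in agents. Walk through each ticket:
  - ticket 1 (Timeout error): agent_id=2 -> matches Alice
  - ticket 2 (Wrong total): agent_id=3 -> matches Pete
  - ticket 3 (Null pointer): agent_id=NULL, no match -> dropped
  - ticket 4 (Slow page load): agent_id=1 -> matches Frank
  - ticket 5 (Missing icon): agent_id=4 -> matches Hank
  - ticket 6 (Memory leak): agent_id=1 -> matches Frank
  - ticket 7 (Export error): agent_id=1 -> matches Frank
So 1 of 7 rows is dropped.

SQL:
SELECT a.title, b.name AS agent
FROM tickets a
INNER JOIN agents b ON a.agent_id = b.id

Result:
title          | agent
---------------+------
Timeout error  | Alice
Wrong total    | Pete 
Slow page load | Frank
Missing icon   | Hank 
Memory leak    | Frank
Export error   | Frank


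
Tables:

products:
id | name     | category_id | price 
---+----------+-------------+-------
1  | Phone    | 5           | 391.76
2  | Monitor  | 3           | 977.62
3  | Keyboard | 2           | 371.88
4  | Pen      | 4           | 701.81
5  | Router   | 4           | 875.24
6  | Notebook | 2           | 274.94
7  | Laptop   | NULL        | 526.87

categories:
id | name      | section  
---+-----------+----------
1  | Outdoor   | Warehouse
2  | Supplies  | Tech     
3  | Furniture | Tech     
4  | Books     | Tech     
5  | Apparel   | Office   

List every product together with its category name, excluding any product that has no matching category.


INNER JOIN keeps only products rows whose category_id matches an id in categories. Walk through each product:
  - product 1 (Phone): category_id=5 -> matches Apparel
  - product 2 (Monitor): category_id=3 -> matches Furniture
  - product 3 (Keyboard): category_id=2 -> matches Supplies
  - product 4 (Pen): category_id=4 -> matches Books
  - product 5 (Router): category_id=4 -> matches Books
  - product 6 (Notebook): category_id=2 -> matches Supplies
  - product 7 (Laptop): category_id=NULL, no match -> dropped
So 1 of 7 rows is dropped.

SQL:
SELECT a.name, b.name AS category
FROM products a
INNER JOIN categories b ON a.category_id = b.id

Result:
name     | category 
---------+----------
Phone    | Apparel  
Monitor  | Furniture
Keyboard | Supplies 
Pen      | Books    
Router   | Books    
Notebook | Supplies 
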